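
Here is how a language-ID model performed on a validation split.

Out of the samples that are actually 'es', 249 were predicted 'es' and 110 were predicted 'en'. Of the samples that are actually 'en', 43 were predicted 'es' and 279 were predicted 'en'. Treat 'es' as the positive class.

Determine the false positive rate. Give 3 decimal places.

0.134

FPR = FP/(FP+TN) = 43/(43+279) = 0.134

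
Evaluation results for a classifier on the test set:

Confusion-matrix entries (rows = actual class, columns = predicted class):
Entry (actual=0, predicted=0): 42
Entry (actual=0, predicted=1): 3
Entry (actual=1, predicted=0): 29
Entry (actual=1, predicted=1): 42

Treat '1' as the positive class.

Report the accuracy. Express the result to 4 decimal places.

0.7241

Accuracy = (TP+TN)/N = (42+42)/116 = 0.7241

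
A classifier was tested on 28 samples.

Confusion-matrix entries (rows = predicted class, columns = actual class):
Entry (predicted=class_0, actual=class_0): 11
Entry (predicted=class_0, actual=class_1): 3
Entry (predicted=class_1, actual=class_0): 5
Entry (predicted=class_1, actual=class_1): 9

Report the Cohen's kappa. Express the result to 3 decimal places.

0.429

Observed agreement pₒ = trace/N = 20/28 = 0.7143
Expected agreement pₑ = Σ (rowᵢ·colᵢ)/N² = (16·14 + 12·14)/28² = 0.5000
κ = (pₒ − pₑ)/(1 − pₑ) = (0.7143 − 0.5000)/(1 − 0.5000) = 0.429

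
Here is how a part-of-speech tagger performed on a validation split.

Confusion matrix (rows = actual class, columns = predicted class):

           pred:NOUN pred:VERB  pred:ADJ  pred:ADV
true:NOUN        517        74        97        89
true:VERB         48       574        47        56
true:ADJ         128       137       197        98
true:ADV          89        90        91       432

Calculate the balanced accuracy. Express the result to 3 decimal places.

Balanced accuracy = mean of per-class recall.
  NOUN: recall = 517/777 = 0.6654
  VERB: recall = 574/725 = 0.7917
  ADJ: recall = 197/560 = 0.3518
  ADV: recall = 432/702 = 0.6154
Mean = (0.6654 + 0.7917 + 0.3518 + 0.6154) / 4 = 0.606

0.606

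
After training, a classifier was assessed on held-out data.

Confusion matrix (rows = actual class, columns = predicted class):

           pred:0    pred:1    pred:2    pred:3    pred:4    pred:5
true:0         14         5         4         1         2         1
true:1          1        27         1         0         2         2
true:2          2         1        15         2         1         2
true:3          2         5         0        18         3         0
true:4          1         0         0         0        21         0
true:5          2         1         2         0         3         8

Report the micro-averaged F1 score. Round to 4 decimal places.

Micro-averaging pools counts across classes: ΣTP=103, ΣFP=46, ΣFN=46.
Micro-F1 score = 2·TP/(2·TP+FP+FN) on pooled counts = 0.6913 (equals overall accuracy in single-label multiclass).

0.6913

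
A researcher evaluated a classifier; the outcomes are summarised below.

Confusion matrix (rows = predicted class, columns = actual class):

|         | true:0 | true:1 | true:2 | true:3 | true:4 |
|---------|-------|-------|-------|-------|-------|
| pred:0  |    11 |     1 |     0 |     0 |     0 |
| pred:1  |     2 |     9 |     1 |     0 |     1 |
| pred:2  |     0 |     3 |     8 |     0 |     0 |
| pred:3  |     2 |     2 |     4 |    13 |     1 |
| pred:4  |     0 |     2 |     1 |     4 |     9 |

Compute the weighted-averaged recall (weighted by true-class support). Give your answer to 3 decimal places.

0.676

Per-class recall (TP/(TP+FN)):
  0: TP=11, FN=2+0+2+0=4 → 11/15 = 0.7333
  1: TP=9, FN=1+3+2+2=8 → 9/17 = 0.5294
  2: TP=8, FN=0+1+4+1=6 → 8/14 = 0.5714
  3: TP=13, FN=0+0+0+4=4 → 13/17 = 0.7647
  4: TP=9, FN=0+1+0+1=2 → 9/11 = 0.8182
Weighted-recall = Σ (supportᵢ/N)·recallᵢ with N=74: (15/74)·0.7333 + (17/74)·0.5294 + (14/74)·0.5714 + (17/74)·0.7647 + (11/74)·0.8182 = 0.676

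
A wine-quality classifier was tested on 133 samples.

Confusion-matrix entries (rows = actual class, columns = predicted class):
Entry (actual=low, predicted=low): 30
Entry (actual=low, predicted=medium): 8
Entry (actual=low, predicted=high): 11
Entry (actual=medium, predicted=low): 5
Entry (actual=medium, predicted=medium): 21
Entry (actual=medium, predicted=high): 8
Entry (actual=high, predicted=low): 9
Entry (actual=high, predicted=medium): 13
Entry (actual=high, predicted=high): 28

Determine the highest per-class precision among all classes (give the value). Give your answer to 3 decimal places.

0.682

Per-class precision (TP/(TP+FP)):
  low: TP=30, FP=5+9=14 → 30/44 = 0.6818
  medium: TP=21, FP=8+13=21 → 21/42 = 0.5000
  high: TP=28, FP=11+8=19 → 28/47 = 0.5957
Highest is class 'low' with precision = 0.682.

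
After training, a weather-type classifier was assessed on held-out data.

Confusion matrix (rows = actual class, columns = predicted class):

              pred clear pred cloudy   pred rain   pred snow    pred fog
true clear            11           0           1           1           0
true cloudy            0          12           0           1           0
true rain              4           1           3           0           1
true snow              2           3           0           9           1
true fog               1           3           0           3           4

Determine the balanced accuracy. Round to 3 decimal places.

Balanced accuracy = mean of per-class recall.
  clear: recall = 11/13 = 0.8462
  cloudy: recall = 12/13 = 0.9231
  rain: recall = 3/9 = 0.3333
  snow: recall = 9/15 = 0.6000
  fog: recall = 4/11 = 0.3636
Mean = (0.8462 + 0.9231 + 0.3333 + 0.6000 + 0.3636) / 5 = 0.613

0.613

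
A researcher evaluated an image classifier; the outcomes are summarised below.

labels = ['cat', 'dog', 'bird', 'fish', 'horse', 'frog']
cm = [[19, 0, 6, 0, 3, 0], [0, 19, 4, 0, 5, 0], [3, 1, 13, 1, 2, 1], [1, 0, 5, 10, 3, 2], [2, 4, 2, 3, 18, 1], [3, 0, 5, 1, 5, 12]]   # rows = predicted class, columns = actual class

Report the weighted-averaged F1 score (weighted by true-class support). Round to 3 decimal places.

Per-class F1 score (2·TP/(2·TP+FP+FN)):
  cat: TP=19, FP=0+6+0+3+0=9, FN=0+3+1+2+3=9 → 38/56 = 0.6786
  dog: TP=19, FP=0+4+0+5+0=9, FN=0+1+0+4+0=5 → 38/52 = 0.7308
  bird: TP=13, FP=3+1+1+2+1=8, FN=6+4+5+2+5=22 → 26/56 = 0.4643
  fish: TP=10, FP=1+0+5+3+2=11, FN=0+0+1+3+1=5 → 20/36 = 0.5556
  horse: TP=18, FP=2+4+2+3+1=12, FN=3+5+2+3+5=18 → 36/66 = 0.5455
  frog: TP=12, FP=3+0+5+1+5=14, FN=0+0+1+2+1=4 → 24/42 = 0.5714
Weighted-F1 score = Σ (supportᵢ/N)·F1 scoreᵢ with N=154: (28/154)·0.6786 + (24/154)·0.7308 + (35/154)·0.4643 + (15/154)·0.5556 + (36/154)·0.5455 + (16/154)·0.5714 = 0.584

0.584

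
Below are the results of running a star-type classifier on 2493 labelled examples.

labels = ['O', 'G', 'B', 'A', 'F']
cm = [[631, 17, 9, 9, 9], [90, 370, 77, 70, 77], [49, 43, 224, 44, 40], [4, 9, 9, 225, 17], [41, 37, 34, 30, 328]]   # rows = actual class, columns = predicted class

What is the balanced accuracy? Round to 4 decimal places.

0.7172

Balanced accuracy = mean of per-class recall.
  O: recall = 631/675 = 0.93481
  G: recall = 370/684 = 0.54094
  B: recall = 224/400 = 0.56000
  A: recall = 225/264 = 0.85227
  F: recall = 328/470 = 0.69787
Mean = (0.93481 + 0.54094 + 0.56000 + 0.85227 + 0.69787) / 5 = 0.7172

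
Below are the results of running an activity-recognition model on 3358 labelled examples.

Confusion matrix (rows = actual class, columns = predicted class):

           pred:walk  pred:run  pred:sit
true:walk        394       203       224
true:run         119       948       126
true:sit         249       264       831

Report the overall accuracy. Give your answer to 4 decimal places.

Accuracy = trace / total = (394+948+831=2173) / 3358 = 2173/3358 = 0.6471

0.6471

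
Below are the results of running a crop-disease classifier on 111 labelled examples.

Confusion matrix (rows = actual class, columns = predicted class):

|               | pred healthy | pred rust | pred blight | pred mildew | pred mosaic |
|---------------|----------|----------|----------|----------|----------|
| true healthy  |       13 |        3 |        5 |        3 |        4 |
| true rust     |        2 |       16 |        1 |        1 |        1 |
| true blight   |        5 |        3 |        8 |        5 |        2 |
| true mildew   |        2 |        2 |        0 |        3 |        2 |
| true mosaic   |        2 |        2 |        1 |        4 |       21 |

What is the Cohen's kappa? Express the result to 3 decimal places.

Observed agreement pₒ = trace/N = 61/111 = 0.5495
Expected agreement pₑ = Σ (rowᵢ·colᵢ)/N² = (28·24 + 21·26 + 23·15 + 9·16 + 30·30)/111² = 0.2116
κ = (pₒ − pₑ)/(1 − pₑ) = (0.5495 − 0.2116)/(1 − 0.2116) = 0.429

0.429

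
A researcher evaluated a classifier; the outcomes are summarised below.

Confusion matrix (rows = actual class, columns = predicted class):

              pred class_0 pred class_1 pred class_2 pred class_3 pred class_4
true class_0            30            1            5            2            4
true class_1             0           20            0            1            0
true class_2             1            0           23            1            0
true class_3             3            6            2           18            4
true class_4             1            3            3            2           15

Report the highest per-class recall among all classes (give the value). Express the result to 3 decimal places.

Per-class recall (TP/(TP+FN)):
  class_0: TP=30, FN=1+5+2+4=12 → 30/42 = 0.7143
  class_1: TP=20, FN=0+0+1+0=1 → 20/21 = 0.9524
  class_2: TP=23, FN=1+0+1+0=2 → 23/25 = 0.9200
  class_3: TP=18, FN=3+6+2+4=15 → 18/33 = 0.5455
  class_4: TP=15, FN=1+3+3+2=9 → 15/24 = 0.6250
Highest is class 'class_1' with recall = 0.952.

0.952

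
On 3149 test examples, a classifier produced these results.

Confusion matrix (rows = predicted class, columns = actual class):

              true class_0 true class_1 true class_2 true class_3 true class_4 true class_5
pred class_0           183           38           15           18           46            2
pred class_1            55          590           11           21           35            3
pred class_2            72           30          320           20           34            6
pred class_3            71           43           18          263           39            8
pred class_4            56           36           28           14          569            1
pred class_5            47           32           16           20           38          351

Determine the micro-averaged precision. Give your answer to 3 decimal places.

0.723

Micro-averaging pools counts across classes: ΣTP=2276, ΣFP=873, ΣFN=873.
Micro-precision = TP/(TP+FP) on pooled counts = 0.723 (equals overall accuracy in single-label multiclass).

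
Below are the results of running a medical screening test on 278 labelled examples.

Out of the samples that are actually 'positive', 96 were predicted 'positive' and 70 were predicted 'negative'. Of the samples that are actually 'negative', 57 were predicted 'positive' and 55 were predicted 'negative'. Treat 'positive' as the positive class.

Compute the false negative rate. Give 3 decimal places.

0.422

FNR = FN/(FN+TP) = 70/(70+96) = 0.422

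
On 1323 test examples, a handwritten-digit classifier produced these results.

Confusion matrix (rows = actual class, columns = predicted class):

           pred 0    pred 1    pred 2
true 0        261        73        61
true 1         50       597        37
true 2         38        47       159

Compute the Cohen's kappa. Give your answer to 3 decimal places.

Observed agreement pₒ = trace/N = 1017/1323 = 0.7687
Expected agreement pₑ = Σ (rowᵢ·colᵢ)/N² = (395·349 + 684·717 + 244·257)/1323² = 0.3948
κ = (pₒ − pₑ)/(1 − pₑ) = (0.7687 − 0.3948)/(1 − 0.3948) = 0.618

0.618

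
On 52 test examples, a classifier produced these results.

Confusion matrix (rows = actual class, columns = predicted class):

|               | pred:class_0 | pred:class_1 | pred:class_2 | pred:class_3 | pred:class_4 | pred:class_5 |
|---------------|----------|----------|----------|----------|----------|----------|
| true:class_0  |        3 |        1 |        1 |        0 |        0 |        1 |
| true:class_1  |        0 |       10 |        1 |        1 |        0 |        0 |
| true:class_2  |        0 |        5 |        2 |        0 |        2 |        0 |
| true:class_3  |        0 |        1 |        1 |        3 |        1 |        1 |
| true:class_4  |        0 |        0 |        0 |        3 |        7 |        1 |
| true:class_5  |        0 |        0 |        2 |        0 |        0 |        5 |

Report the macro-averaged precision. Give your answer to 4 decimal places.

0.6046

Per-class precision (TP/(TP+FP)):
  class_0: TP=3, FP=0+0+0+0+0=0 → 3/3 = 1.00000
  class_1: TP=10, FP=1+5+1+0+0=7 → 10/17 = 0.58824
  class_2: TP=2, FP=1+1+1+0+2=5 → 2/7 = 0.28571
  class_3: TP=3, FP=0+1+0+3+0=4 → 3/7 = 0.42857
  class_4: TP=7, FP=0+0+2+1+0=3 → 7/10 = 0.70000
  class_5: TP=5, FP=1+0+0+1+1=3 → 5/8 = 0.62500
Macro-precision = mean = (1.00000 + 0.58824 + 0.28571 + 0.42857 + 0.70000 + 0.62500) / 6 = 0.6046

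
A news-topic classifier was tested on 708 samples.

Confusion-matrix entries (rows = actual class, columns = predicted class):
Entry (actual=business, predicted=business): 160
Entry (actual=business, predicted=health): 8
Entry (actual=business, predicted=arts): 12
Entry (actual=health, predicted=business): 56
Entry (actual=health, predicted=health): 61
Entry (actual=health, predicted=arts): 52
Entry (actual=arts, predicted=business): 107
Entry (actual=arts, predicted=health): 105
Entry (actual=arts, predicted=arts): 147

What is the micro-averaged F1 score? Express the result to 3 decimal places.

0.520

Micro-averaging pools counts across classes: ΣTP=368, ΣFP=340, ΣFN=340.
Micro-F1 score = 2·TP/(2·TP+FP+FN) on pooled counts = 0.520 (equals overall accuracy in single-label multiclass).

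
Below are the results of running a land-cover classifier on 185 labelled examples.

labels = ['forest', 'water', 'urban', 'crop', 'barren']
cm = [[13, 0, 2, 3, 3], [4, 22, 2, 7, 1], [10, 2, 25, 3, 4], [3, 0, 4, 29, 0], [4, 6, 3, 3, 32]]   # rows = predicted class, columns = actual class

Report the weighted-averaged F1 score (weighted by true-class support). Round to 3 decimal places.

0.648

Per-class F1 score (2·TP/(2·TP+FP+FN)):
  forest: TP=13, FP=0+2+3+3=8, FN=4+10+3+4=21 → 26/55 = 0.4727
  water: TP=22, FP=4+2+7+1=14, FN=0+2+0+6=8 → 44/66 = 0.6667
  urban: TP=25, FP=10+2+3+4=19, FN=2+2+4+3=11 → 50/80 = 0.6250
  crop: TP=29, FP=3+0+4+0=7, FN=3+7+3+3=16 → 58/81 = 0.7160
  barren: TP=32, FP=4+6+3+3=16, FN=3+1+4+0=8 → 64/88 = 0.7273
Weighted-F1 score = Σ (supportᵢ/N)·F1 scoreᵢ with N=185: (34/185)·0.4727 + (30/185)·0.6667 + (36/185)·0.6250 + (45/185)·0.7160 + (40/185)·0.7273 = 0.648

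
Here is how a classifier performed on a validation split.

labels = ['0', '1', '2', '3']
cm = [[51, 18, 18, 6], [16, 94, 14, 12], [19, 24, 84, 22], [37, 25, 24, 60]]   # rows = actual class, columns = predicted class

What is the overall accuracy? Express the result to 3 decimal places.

Accuracy = trace / total = (51+94+84+60=289) / 524 = 289/524 = 0.552

0.552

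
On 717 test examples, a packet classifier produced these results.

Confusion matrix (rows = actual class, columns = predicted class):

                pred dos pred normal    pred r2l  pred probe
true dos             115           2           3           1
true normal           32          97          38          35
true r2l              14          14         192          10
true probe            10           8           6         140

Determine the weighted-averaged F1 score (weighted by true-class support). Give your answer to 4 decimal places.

0.7478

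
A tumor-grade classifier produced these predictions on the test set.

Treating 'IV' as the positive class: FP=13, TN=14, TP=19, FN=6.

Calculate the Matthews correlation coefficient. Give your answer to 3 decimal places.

0.286

MCC = (TP·TN − FP·FN) / √((TP+FP)(TP+FN)(TN+FP)(TN+FN))
Numerator = 19·14 − 13·6 = 188
Denominator = √(32·25·27·20) = √432000 = 657.2671
MCC = 188 / 657.2671 = 0.286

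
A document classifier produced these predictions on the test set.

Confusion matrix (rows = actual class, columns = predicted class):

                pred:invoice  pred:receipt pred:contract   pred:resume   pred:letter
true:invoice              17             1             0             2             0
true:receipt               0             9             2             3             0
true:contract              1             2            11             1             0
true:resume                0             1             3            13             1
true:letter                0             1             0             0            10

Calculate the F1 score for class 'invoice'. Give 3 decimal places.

F1 score = 2·TP/(2·TP+FP+FN).
invoice: TP=17, FP=0+1+0+0=1, FN=1+0+2+0=3 → 34/38 = 0.8947

0.895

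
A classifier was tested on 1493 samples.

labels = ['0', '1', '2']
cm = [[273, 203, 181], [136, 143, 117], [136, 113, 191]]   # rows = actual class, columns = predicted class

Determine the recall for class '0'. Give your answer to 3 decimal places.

0.416

One-vs-rest for '0': TP = diagonal; FP = other classes predicted '0'; FN = '0' predicted as other.
recall = TP/(TP+FN).
0: TP=273, FN=203+181=384 → 273/657 = 0.4155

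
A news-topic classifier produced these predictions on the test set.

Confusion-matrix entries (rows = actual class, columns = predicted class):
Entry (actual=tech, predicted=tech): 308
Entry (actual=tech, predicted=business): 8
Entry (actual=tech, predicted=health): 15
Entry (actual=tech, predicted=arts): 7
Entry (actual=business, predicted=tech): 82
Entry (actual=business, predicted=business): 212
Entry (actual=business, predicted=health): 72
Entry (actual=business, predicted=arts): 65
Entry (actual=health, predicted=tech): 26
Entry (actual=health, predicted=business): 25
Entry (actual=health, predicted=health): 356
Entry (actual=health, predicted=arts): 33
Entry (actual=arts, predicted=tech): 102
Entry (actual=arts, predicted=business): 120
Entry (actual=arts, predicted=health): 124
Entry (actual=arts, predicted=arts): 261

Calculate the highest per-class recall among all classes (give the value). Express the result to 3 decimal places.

0.911

Per-class recall (TP/(TP+FN)):
  tech: TP=308, FN=8+15+7=30 → 308/338 = 0.9112
  business: TP=212, FN=82+72+65=219 → 212/431 = 0.4919
  health: TP=356, FN=26+25+33=84 → 356/440 = 0.8091
  arts: TP=261, FN=102+120+124=346 → 261/607 = 0.4300
Highest is class 'tech' with recall = 0.911.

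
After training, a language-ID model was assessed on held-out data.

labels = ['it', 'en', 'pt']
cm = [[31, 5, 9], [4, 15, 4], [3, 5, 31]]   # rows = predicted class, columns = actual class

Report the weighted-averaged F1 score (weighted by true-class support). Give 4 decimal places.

Per-class F1 score (2·TP/(2·TP+FP+FN)):
  it: TP=31, FP=5+9=14, FN=4+3=7 → 62/83 = 0.74699
  en: TP=15, FP=4+4=8, FN=5+5=10 → 30/48 = 0.62500
  pt: TP=31, FP=3+5=8, FN=9+4=13 → 62/83 = 0.74699
Weighted-F1 score = Σ (supportᵢ/N)·F1 scoreᵢ with N=107: (38/107)·0.74699 + (25/107)·0.62500 + (44/107)·0.74699 = 0.7185

0.7185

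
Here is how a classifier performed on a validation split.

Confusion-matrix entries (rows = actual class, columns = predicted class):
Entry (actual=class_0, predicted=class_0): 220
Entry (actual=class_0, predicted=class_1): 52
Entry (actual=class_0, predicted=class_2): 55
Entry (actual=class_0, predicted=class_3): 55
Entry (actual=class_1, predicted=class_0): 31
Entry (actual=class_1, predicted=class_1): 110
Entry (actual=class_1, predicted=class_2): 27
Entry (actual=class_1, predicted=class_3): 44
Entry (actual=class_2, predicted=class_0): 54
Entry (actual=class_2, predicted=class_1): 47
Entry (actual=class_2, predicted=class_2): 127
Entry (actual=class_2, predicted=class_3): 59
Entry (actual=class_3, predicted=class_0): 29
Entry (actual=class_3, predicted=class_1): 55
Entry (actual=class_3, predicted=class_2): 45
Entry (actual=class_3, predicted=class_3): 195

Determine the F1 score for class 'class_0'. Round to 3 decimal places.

0.615

Treat 'class_0' as positive and all other classes as negative.
F1 score = 2·TP/(2·TP+FP+FN).
class_0: TP=220, FP=31+54+29=114, FN=52+55+55=162 → 440/716 = 0.6145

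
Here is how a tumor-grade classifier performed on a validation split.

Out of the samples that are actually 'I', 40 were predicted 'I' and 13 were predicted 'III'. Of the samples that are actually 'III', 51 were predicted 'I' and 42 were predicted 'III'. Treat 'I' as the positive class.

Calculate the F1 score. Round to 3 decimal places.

0.556

Precision = TP/(TP+FP) = 40/91 = 0.4396
Recall = TP/(TP+FN) = 40/53 = 0.7547
F1 = 2·TP/(2·TP+FP+FN) = 80/144 = 0.556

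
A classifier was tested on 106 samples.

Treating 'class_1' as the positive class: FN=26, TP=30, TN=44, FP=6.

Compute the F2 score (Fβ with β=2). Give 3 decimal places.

Fβ = (1+β²)·TP / ((1+β²)·TP + β²·FN + FP), with β²=4
= 5·30 / (5·30 + 4·26 + 6) = 0.577

0.577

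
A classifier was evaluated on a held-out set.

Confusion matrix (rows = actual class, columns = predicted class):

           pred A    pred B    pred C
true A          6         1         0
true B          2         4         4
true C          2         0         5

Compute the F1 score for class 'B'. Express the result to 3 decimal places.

0.533

F1 score = 2·TP/(2·TP+FP+FN).
B: TP=4, FP=1+0=1, FN=2+4=6 → 8/15 = 0.5333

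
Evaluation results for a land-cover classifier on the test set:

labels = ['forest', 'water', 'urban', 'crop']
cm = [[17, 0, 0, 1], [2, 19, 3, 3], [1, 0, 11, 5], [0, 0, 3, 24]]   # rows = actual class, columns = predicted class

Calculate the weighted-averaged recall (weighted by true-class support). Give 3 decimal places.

Per-class recall (TP/(TP+FN)):
  forest: TP=17, FN=0+0+1=1 → 17/18 = 0.9444
  water: TP=19, FN=2+3+3=8 → 19/27 = 0.7037
  urban: TP=11, FN=1+0+5=6 → 11/17 = 0.6471
  crop: TP=24, FN=0+0+3=3 → 24/27 = 0.8889
Weighted-recall = Σ (supportᵢ/N)·recallᵢ with N=89: (18/89)·0.9444 + (27/89)·0.7037 + (17/89)·0.6471 + (27/89)·0.8889 = 0.798

0.798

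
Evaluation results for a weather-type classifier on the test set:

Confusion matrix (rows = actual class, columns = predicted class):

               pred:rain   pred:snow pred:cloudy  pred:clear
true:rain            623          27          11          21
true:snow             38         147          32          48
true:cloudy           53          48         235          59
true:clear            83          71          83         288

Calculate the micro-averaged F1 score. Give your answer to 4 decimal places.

Micro-averaging pools counts across classes: ΣTP=1293, ΣFP=574, ΣFN=574.
Micro-F1 score = 2·TP/(2·TP+FP+FN) on pooled counts = 0.6926 (equals overall accuracy in single-label multiclass).

0.6926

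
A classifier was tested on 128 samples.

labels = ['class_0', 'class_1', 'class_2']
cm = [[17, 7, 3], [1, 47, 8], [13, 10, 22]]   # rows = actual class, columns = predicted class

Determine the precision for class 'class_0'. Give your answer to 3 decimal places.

0.548

One-vs-rest for 'class_0': TP = diagonal; FP = other classes predicted 'class_0'; FN = 'class_0' predicted as other.
precision = TP/(TP+FP).
class_0: TP=17, FP=1+13=14 → 17/31 = 0.5484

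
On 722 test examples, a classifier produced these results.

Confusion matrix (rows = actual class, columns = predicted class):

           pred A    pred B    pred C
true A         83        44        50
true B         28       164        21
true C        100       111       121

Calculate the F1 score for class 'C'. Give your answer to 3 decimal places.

0.462

One-vs-rest for 'C': TP = diagonal; FP = other classes predicted 'C'; FN = 'C' predicted as other.
F1 score = 2·TP/(2·TP+FP+FN).
C: TP=121, FP=50+21=71, FN=100+111=211 → 242/524 = 0.4618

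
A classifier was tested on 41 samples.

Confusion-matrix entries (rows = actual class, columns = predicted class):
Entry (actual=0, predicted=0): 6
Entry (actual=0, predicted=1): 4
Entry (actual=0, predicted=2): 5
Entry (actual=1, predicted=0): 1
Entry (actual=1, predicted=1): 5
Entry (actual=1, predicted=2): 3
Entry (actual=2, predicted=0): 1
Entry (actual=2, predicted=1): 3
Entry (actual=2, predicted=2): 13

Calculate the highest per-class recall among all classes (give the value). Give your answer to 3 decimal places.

Per-class recall (TP/(TP+FN)):
  0: TP=6, FN=4+5=9 → 6/15 = 0.4000
  1: TP=5, FN=1+3=4 → 5/9 = 0.5556
  2: TP=13, FN=1+3=4 → 13/17 = 0.7647
Highest is class '2' with recall = 0.765.

0.765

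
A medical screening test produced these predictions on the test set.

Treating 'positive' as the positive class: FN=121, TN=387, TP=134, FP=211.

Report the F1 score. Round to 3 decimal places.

0.447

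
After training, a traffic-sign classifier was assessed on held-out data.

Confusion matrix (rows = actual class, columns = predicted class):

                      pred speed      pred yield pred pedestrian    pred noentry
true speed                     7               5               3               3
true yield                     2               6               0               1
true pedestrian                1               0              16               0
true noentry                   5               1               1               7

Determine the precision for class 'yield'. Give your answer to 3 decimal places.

One-vs-rest for 'yield': TP = diagonal; FP = other classes predicted 'yield'; FN = 'yield' predicted as other.
precision = TP/(TP+FP).
yield: TP=6, FP=5+0+1=6 → 6/12 = 0.5000

0.500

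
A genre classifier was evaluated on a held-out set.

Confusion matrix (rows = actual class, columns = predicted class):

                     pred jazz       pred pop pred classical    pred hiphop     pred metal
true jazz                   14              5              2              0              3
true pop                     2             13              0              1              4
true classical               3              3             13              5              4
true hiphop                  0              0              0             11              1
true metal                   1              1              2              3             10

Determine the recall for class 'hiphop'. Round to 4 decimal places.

recall = TP/(TP+FN).
hiphop: TP=11, FN=0+0+0+1=1 → 11/12 = 0.91667

0.9167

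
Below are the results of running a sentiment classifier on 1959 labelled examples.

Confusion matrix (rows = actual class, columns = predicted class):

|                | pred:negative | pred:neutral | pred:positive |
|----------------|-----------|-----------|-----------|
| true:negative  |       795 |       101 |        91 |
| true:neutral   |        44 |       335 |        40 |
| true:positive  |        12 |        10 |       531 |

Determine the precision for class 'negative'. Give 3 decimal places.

Take TP from the diagonal, FP from the rest of the 'negative' prediction marginal, FN from the rest of the 'negative' actual marginal.
precision = TP/(TP+FP).
negative: TP=795, FP=44+12=56 → 795/851 = 0.9342

0.934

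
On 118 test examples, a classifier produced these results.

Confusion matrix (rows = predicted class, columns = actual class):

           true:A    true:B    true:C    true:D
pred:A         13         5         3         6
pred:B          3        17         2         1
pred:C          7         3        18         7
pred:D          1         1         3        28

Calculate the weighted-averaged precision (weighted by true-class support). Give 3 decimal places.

0.676

Per-class precision (TP/(TP+FP)):
  A: TP=13, FP=5+3+6=14 → 13/27 = 0.4815
  B: TP=17, FP=3+2+1=6 → 17/23 = 0.7391
  C: TP=18, FP=7+3+7=17 → 18/35 = 0.5143
  D: TP=28, FP=1+1+3=5 → 28/33 = 0.8485
Weighted-precision = Σ (supportᵢ/N)·precisionᵢ with N=118: (24/118)·0.4815 + (26/118)·0.7391 + (26/118)·0.5143 + (42/118)·0.8485 = 0.676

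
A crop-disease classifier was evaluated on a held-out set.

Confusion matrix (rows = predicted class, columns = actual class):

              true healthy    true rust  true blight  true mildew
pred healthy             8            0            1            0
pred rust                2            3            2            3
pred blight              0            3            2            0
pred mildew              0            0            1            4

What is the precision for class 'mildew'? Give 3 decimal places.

One-vs-rest for 'mildew': TP = diagonal; FP = other classes predicted 'mildew'; FN = 'mildew' predicted as other.
precision = TP/(TP+FP).
mildew: TP=4, FP=0+0+1=1 → 4/5 = 0.8000

0.800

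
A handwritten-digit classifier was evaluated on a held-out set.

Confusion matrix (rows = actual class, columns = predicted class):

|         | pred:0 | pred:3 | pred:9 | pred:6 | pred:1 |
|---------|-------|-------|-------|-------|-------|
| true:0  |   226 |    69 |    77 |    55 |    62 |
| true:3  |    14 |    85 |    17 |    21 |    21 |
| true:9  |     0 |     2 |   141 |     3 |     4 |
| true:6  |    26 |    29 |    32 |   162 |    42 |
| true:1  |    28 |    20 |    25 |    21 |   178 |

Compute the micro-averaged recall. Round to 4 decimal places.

0.5824

Micro-averaging pools counts across classes: ΣTP=792, ΣFP=568, ΣFN=568.
Micro-recall = TP/(TP+FN) on pooled counts = 0.5824 (equals overall accuracy in single-label multiclass).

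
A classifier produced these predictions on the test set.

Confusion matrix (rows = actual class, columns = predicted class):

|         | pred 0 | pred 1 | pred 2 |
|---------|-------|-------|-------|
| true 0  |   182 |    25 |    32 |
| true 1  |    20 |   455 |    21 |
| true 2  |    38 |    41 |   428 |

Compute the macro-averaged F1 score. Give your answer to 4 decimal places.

Per-class F1 score (2·TP/(2·TP+FP+FN)):
  0: TP=182, FP=20+38=58, FN=25+32=57 → 364/479 = 0.75992
  1: TP=455, FP=25+41=66, FN=20+21=41 → 910/1017 = 0.89479
  2: TP=428, FP=32+21=53, FN=38+41=79 → 856/988 = 0.86640
Macro-F1 score = mean = (0.75992 + 0.89479 + 0.86640) / 3 = 0.8404

0.8404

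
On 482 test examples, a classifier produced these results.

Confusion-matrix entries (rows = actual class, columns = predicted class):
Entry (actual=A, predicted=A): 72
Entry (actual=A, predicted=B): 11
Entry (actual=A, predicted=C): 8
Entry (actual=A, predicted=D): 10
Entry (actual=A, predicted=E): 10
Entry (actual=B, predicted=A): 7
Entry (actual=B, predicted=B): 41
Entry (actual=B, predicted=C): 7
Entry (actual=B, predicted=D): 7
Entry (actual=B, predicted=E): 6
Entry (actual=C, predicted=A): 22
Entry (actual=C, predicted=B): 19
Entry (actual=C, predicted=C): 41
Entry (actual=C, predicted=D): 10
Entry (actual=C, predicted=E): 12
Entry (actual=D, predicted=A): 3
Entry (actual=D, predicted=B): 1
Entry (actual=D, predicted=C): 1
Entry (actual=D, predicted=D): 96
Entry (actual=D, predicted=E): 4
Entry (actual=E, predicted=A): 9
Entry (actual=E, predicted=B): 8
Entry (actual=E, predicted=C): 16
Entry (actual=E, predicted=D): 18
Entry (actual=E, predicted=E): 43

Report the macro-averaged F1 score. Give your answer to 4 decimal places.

0.5899

Per-class F1 score (2·TP/(2·TP+FP+FN)):
  A: TP=72, FP=7+22+3+9=41, FN=11+8+10+10=39 → 144/224 = 0.64286
  B: TP=41, FP=11+19+1+8=39, FN=7+7+7+6=27 → 82/148 = 0.55405
  C: TP=41, FP=8+7+1+16=32, FN=22+19+10+12=63 → 82/177 = 0.46328
  D: TP=96, FP=10+7+10+18=45, FN=3+1+1+4=9 → 192/246 = 0.78049
  E: TP=43, FP=10+6+12+4=32, FN=9+8+16+18=51 → 86/169 = 0.50888
Macro-F1 score = mean = (0.64286 + 0.55405 + 0.46328 + 0.78049 + 0.50888) / 5 = 0.5899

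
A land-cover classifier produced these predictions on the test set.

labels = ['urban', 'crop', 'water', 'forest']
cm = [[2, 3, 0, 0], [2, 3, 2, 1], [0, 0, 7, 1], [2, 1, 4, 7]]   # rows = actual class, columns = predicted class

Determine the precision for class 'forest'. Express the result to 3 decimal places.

0.778

One-vs-rest for 'forest': TP = diagonal; FP = other classes predicted 'forest'; FN = 'forest' predicted as other.
precision = TP/(TP+FP).
forest: TP=7, FP=0+1+1=2 → 7/9 = 0.7778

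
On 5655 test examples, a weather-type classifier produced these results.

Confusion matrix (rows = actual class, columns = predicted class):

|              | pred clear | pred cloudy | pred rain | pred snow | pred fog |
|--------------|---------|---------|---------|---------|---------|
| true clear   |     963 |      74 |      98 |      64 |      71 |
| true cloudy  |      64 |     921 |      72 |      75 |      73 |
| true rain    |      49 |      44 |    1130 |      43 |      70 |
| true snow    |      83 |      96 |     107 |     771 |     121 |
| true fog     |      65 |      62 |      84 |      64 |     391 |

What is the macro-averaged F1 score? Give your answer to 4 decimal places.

Per-class F1 score (2·TP/(2·TP+FP+FN)):
  clear: TP=963, FP=64+49+83+65=261, FN=74+98+64+71=307 → 1926/2494 = 0.77225
  cloudy: TP=921, FP=74+44+96+62=276, FN=64+72+75+73=284 → 1842/2402 = 0.76686
  rain: TP=1130, FP=98+72+107+84=361, FN=49+44+43+70=206 → 2260/2827 = 0.79943
  snow: TP=771, FP=64+75+43+64=246, FN=83+96+107+121=407 → 1542/2195 = 0.70251
  fog: TP=391, FP=71+73+70+121=335, FN=65+62+84+64=275 → 782/1392 = 0.56178
Macro-F1 score = mean = (0.77225 + 0.76686 + 0.79943 + 0.70251 + 0.56178) / 5 = 0.7206

0.7206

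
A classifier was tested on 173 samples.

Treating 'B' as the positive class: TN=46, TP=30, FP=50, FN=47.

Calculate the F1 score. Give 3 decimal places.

Precision = TP/(TP+FP) = 30/80 = 0.3750
Recall = TP/(TP+FN) = 30/77 = 0.3896
F1 = 2·TP/(2·TP+FP+FN) = 60/157 = 0.382

0.382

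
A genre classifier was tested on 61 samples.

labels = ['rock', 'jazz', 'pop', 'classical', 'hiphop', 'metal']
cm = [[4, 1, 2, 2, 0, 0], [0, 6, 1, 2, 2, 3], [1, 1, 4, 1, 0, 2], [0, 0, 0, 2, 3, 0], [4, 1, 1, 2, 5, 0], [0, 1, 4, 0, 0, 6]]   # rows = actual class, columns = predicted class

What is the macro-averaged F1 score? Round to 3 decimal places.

0.432

Per-class F1 score (2·TP/(2·TP+FP+FN)):
  rock: TP=4, FP=0+1+0+4+0=5, FN=1+2+2+0+0=5 → 8/18 = 0.4444
  jazz: TP=6, FP=1+1+0+1+1=4, FN=0+1+2+2+3=8 → 12/24 = 0.5000
  pop: TP=4, FP=2+1+0+1+4=8, FN=1+1+1+0+2=5 → 8/21 = 0.3810
  classical: TP=2, FP=2+2+1+2+0=7, FN=0+0+0+3+0=3 → 4/14 = 0.2857
  hiphop: TP=5, FP=0+2+0+3+0=5, FN=4+1+1+2+0=8 → 10/23 = 0.4348
  metal: TP=6, FP=0+3+2+0+0=5, FN=0+1+4+0+0=5 → 12/22 = 0.5455
Macro-F1 score = mean = (0.4444 + 0.5000 + 0.3810 + 0.2857 + 0.4348 + 0.5455) / 6 = 0.432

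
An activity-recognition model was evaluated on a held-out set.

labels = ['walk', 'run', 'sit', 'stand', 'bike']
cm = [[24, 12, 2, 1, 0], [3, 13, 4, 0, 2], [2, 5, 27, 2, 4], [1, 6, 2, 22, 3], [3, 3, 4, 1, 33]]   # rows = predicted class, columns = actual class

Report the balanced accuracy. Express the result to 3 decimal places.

0.677

Balanced accuracy = mean of per-class recall.
  walk: recall = 24/33 = 0.7273
  run: recall = 13/39 = 0.3333
  sit: recall = 27/39 = 0.6923
  stand: recall = 22/26 = 0.8462
  bike: recall = 33/42 = 0.7857
Mean = (0.7273 + 0.3333 + 0.6923 + 0.8462 + 0.7857) / 5 = 0.677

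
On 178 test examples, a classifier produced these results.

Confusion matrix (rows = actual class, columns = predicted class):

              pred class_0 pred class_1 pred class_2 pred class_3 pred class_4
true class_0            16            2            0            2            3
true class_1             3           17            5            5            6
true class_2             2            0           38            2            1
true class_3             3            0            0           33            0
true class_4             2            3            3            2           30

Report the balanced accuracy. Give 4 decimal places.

0.7437

Balanced accuracy = mean of per-class recall.
  class_0: recall = 16/23 = 0.69565
  class_1: recall = 17/36 = 0.47222
  class_2: recall = 38/43 = 0.88372
  class_3: recall = 33/36 = 0.91667
  class_4: recall = 30/40 = 0.75000
Mean = (0.69565 + 0.47222 + 0.88372 + 0.91667 + 0.75000) / 5 = 0.7437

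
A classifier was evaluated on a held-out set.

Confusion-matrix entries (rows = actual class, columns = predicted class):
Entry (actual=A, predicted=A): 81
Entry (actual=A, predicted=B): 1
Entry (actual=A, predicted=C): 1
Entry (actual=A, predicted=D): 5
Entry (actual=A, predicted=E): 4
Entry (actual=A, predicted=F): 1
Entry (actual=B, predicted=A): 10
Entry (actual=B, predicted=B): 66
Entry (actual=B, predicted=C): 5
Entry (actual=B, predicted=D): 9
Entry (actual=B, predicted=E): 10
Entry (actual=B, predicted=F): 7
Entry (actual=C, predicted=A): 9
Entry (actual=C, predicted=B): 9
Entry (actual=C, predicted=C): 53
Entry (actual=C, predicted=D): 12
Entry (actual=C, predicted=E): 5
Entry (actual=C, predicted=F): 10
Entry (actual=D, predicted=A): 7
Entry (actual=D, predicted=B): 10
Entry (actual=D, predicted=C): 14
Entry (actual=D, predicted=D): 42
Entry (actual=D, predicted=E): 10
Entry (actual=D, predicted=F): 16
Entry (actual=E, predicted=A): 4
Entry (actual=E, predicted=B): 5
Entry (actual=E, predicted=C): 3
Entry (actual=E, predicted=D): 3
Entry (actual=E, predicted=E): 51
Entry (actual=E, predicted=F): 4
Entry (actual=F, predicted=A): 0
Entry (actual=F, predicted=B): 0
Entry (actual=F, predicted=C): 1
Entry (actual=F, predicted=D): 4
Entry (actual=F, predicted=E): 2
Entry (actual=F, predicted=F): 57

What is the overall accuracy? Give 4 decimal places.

Accuracy = trace / total = (81+66+53+42+51+57=350) / 531 = 350/531 = 0.6591

0.6591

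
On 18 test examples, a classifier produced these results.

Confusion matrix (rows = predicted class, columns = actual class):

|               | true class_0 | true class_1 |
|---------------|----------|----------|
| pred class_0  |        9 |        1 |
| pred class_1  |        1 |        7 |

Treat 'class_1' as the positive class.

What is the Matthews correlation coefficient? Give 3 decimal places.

0.775

MCC = (TP·TN − FP·FN) / √((TP+FP)(TP+FN)(TN+FP)(TN+FN))
Numerator = 7·9 − 1·1 = 62
Denominator = √(8·8·10·10) = √6400 = 80.0000
MCC = 62 / 80.0000 = 0.775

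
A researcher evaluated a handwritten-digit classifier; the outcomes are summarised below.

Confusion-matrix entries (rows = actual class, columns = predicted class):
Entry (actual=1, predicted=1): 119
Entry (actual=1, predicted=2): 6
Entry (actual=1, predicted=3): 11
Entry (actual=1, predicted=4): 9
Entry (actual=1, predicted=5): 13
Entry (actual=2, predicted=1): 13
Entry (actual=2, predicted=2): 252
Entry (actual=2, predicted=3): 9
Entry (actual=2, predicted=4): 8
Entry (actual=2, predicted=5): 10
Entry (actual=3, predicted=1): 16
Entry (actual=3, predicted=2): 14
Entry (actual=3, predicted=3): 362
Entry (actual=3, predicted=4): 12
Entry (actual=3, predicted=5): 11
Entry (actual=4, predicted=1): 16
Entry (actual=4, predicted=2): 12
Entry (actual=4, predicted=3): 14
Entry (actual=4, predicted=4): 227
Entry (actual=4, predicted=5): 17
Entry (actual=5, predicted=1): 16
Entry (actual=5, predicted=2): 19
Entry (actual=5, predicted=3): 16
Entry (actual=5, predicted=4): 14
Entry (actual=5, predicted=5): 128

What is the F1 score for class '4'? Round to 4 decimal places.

Take TP from the diagonal, FP from the rest of the '4' prediction marginal, FN from the rest of the '4' actual marginal.
F1 score = 2·TP/(2·TP+FP+FN).
4: TP=227, FP=9+8+12+14=43, FN=16+12+14+17=59 → 454/556 = 0.81655

0.8165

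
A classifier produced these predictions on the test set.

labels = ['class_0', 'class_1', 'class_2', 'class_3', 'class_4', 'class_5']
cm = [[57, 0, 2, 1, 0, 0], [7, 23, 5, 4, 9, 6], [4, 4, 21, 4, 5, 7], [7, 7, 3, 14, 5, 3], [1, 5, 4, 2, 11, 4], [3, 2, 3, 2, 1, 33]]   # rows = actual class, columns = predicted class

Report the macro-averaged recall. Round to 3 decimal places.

Per-class recall (TP/(TP+FN)):
  class_0: TP=57, FN=0+2+1+0+0=3 → 57/60 = 0.9500
  class_1: TP=23, FN=7+5+4+9+6=31 → 23/54 = 0.4259
  class_2: TP=21, FN=4+4+4+5+7=24 → 21/45 = 0.4667
  class_3: TP=14, FN=7+7+3+5+3=25 → 14/39 = 0.3590
  class_4: TP=11, FN=1+5+4+2+4=16 → 11/27 = 0.4074
  class_5: TP=33, FN=3+2+3+2+1=11 → 33/44 = 0.7500
Macro-recall = mean = (0.9500 + 0.4259 + 0.4667 + 0.3590 + 0.4074 + 0.7500) / 6 = 0.560

0.560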